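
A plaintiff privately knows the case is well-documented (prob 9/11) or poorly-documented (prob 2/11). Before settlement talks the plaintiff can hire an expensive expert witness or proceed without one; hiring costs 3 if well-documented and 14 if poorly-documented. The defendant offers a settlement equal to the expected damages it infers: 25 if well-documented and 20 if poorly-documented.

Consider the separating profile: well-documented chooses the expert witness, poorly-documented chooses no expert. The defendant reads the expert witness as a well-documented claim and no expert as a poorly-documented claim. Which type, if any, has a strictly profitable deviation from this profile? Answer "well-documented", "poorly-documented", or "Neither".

Neither

The expert witness pays 25; no expert pays 20.
well-documented: assigned the expert witness, nets 25 − 3 = 22; deviating to no expert nets 20.
poorly-documented: assigned no expert, nets 20; deviating to the expert witness nets 25 − 14 = 11.
Both types strictly prefer their assigned action; no profitable deviation.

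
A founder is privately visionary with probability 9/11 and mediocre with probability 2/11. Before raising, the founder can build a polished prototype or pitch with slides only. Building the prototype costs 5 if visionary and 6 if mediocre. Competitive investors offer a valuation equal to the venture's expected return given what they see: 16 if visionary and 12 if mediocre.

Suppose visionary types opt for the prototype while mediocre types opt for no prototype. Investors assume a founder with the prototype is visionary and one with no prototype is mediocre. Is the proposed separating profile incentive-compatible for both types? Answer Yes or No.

No

Under these beliefs, the prototype earns valuation 16 and no prototype earns valuation 12.
visionary: the prototype nets 16 − 5 = 11; no prototype nets 12. visionary would deviate to no prototype.
mediocre: the prototype nets 16 − 6 = 10; no prototype nets 12. mediocre prefers no prototype.
visionary has a profitable deviation, so the profile is not an equilibrium.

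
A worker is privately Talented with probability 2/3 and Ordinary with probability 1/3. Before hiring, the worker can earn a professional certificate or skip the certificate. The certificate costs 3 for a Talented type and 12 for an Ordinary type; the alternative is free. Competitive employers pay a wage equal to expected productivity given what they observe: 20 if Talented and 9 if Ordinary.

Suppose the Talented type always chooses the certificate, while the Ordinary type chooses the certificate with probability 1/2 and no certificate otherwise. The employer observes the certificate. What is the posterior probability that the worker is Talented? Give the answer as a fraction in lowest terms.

4/5

P(the certificate) = (2/3)·1 + (1/3)·(1/2) = 5/6.
By Bayes' rule, P(Talented | the certificate) = (2/3) / (5/6) = 4/5.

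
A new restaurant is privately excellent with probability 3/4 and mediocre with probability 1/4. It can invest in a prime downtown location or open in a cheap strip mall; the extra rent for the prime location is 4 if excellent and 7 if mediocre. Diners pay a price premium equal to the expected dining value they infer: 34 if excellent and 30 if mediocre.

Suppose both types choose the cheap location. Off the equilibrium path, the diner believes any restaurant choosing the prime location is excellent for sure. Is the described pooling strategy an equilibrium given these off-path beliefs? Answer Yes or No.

On path, the diner holds the prior and pays 3/4·34 + 1/4·30 = 33. Off path (the prime location), believing excellent, it pays 34.
excellent: the cheap location nets 33; the prime location nets 34 − 4 = 30. excellent stays.
mediocre: the cheap location nets 33; the prime location nets 34 − 7 = 27. mediocre stays.
No type deviates, so pooling is sustained.

Yes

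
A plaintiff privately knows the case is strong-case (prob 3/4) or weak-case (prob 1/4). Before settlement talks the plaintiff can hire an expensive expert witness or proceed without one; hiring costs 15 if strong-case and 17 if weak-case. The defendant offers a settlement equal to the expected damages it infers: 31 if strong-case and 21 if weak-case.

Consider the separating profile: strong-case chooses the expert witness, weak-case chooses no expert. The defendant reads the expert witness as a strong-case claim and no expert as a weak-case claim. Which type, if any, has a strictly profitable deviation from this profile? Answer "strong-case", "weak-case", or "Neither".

strong-case

The expert witness pays 31; no expert pays 21.
strong-case: assigned the expert witness, nets 31 − 15 = 16; deviating to no expert nets 21.
weak-case: assigned no expert, nets 21; deviating to the expert witness nets 31 − 17 = 14.
The strong-case type gains 5 by deviating.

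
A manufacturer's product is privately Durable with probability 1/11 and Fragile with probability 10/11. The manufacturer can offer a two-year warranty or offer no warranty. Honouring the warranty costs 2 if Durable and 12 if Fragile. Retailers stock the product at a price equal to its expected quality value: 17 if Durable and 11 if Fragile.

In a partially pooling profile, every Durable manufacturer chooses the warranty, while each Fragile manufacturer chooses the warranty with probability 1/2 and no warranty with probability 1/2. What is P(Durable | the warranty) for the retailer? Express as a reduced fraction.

1/6

P(the warranty) = (1/11)·1 + (10/11)·(1/2) = 6/11.
By Bayes' rule, P(Durable | the warranty) = (1/11) / (6/11) = 1/6.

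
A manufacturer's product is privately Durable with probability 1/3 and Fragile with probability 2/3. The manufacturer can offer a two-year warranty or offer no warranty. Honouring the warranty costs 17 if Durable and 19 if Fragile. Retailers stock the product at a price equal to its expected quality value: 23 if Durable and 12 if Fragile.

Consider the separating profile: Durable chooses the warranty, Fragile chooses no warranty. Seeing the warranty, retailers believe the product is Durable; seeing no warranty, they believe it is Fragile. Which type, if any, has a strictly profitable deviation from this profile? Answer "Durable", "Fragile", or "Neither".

The warranty pays 23; no warranty pays 12.
Durable: assigned the warranty, nets 23 − 17 = 6; deviating to no warranty nets 12.
Fragile: assigned no warranty, nets 12; deviating to the warranty nets 23 − 19 = 4.
The Durable type gains 6 by deviating.

Durable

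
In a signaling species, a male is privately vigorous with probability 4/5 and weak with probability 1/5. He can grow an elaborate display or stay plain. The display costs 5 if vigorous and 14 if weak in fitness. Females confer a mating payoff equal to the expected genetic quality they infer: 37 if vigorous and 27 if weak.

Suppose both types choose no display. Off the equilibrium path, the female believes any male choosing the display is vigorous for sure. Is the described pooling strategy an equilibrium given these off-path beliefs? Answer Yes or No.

Yes

On path, the female holds the prior and pays 4/5·37 + 1/5·27 = 35. Off path (the display), believing vigorous, it pays 37.
vigorous: no display nets 35; the display nets 37 − 5 = 32. vigorous stays.
weak: no display nets 35; the display nets 37 − 14 = 23. weak stays.
No type deviates, so pooling is sustained.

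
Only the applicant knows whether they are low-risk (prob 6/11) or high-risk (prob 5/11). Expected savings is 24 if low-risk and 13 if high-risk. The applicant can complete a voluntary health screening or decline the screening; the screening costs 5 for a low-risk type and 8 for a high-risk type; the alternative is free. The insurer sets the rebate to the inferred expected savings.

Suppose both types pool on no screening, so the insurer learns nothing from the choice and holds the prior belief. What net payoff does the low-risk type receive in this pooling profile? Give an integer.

Pooled rebate = 6/11·24 + 5/11·13 = 19.
low-risk pays no cost for no screening, so net payoff = 19.

19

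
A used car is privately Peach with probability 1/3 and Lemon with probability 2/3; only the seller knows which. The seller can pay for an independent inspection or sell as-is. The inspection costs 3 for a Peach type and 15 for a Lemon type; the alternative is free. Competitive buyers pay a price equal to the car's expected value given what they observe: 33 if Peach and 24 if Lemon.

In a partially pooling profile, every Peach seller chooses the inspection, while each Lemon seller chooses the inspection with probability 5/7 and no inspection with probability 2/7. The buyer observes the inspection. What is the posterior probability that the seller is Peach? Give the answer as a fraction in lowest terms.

P(the inspection) = (1/3)·1 + (2/3)·(5/7) = 17/21.
By Bayes' rule, P(Peach | the inspection) = (1/3) / (17/21) = 7/17.

7/17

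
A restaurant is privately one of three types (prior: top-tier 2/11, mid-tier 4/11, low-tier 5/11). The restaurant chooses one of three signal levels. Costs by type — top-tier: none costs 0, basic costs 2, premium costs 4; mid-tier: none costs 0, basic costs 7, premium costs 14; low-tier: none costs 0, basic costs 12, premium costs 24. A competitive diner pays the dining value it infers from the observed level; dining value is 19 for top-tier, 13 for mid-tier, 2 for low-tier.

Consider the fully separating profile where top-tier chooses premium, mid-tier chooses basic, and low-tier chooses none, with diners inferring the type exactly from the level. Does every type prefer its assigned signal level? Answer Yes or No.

Separating price premiums: premium → 19, basic → 13, none → 2.
top-tier (assigned premium): none: 2 − 0 = 2; basic: 13 − 2 = 11; premium: 19 − 4 = 15. top-tier stays.
mid-tier (assigned basic): none: 2 − 0 = 2; basic: 13 − 7 = 6; premium: 19 − 14 = 5. mid-tier stays.
low-tier (assigned none): none: 2 − 0 = 2; basic: 13 − 12 = 1; premium: 19 − 24 = -5. low-tier stays.
Every type prefers its assigned level; separation holds.

Yes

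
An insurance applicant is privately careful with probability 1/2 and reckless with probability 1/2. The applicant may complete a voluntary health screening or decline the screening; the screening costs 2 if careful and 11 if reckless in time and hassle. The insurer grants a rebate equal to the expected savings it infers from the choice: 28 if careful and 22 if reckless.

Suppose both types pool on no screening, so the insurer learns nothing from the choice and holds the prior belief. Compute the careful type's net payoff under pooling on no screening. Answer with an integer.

Pooled rebate = 1/2·28 + 1/2·22 = 25.
careful pays no cost for no screening, so net payoff = 25.

25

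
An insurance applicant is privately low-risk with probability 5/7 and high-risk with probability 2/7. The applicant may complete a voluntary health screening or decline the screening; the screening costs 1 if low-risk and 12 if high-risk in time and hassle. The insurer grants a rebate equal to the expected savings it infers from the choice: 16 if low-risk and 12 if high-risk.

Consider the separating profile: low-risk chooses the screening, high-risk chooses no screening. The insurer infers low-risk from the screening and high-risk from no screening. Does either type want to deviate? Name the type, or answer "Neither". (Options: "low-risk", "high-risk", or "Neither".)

The screening pays 16; no screening pays 12.
low-risk: assigned the screening, nets 16 − 1 = 15; deviating to no screening nets 12.
high-risk: assigned no screening, nets 12; deviating to the screening nets 16 − 12 = 4.
Both types strictly prefer their assigned action; no profitable deviation.

Neither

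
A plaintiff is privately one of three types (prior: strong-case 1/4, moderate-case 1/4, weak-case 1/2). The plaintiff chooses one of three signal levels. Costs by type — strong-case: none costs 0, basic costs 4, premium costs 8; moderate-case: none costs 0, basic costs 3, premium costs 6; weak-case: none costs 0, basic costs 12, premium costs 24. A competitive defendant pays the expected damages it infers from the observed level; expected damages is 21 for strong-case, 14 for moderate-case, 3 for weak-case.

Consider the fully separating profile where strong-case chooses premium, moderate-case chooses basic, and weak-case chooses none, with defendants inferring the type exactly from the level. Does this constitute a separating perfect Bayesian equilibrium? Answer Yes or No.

Separating settlements: premium → 21, basic → 14, none → 3.
strong-case (assigned premium): none: 3 − 0 = 3; basic: 14 − 4 = 10; premium: 21 − 8 = 13. strong-case stays.
moderate-case (assigned basic): none: 3 − 0 = 3; basic: 14 − 3 = 11; premium: 21 − 6 = 15. moderate-case prefers premium.
weak-case (assigned none): none: 3 − 0 = 3; basic: 14 − 12 = 2; premium: 21 − 24 = -3. weak-case stays.
At least one type deviates; the separating profile fails.

No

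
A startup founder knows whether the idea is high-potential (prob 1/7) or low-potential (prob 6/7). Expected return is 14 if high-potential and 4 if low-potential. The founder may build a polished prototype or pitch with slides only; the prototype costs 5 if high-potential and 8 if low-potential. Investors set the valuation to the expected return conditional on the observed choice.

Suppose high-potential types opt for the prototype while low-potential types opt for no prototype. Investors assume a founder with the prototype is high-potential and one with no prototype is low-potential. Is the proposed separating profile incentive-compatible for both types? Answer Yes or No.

Under these beliefs, the prototype earns valuation 14 and no prototype earns valuation 4.
high-potential: the prototype nets 14 − 5 = 9; no prototype nets 4. high-potential prefers the prototype.
low-potential: the prototype nets 14 − 8 = 6; no prototype nets 4. low-potential would deviate to the prototype.
low-potential has a profitable deviation, so the profile is not an equilibrium.

No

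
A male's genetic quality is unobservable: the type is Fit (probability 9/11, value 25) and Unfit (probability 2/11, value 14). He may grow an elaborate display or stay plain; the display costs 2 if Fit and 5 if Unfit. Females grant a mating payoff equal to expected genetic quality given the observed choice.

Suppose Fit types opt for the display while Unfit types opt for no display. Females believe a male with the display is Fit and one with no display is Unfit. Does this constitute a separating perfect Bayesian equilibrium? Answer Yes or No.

Under these beliefs, the display earns mating payoff 25 and no display earns mating payoff 14.
Fit: the display nets 25 − 2 = 23; no display nets 14. Fit prefers the display.
Unfit: the display nets 25 − 5 = 20; no display nets 14. Unfit would deviate to the display.
Unfit has a profitable deviation, so the profile is not an equilibrium.

No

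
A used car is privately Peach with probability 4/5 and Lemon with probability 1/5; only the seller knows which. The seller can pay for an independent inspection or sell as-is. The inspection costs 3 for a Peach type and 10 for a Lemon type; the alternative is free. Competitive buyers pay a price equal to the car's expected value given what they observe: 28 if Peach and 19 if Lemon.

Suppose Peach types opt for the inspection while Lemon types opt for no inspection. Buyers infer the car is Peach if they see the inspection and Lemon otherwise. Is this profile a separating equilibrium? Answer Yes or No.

Yes

Under these beliefs, the inspection earns price 28 and no inspection earns price 19.
Peach: the inspection nets 28 − 3 = 25; no inspection nets 19. Peach prefers the inspection.
Lemon: the inspection nets 28 − 10 = 18; no inspection nets 19. Lemon prefers no inspection.
Neither type deviates, so the separating profile is an equilibrium.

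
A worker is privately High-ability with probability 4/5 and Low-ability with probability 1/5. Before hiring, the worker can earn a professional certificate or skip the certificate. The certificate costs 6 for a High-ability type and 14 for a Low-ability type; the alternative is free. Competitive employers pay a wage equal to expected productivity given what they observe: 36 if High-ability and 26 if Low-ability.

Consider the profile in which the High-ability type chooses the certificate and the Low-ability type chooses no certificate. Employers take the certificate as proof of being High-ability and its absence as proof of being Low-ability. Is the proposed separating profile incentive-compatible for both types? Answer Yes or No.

Yes

Under these beliefs, the certificate earns wage 36 and no certificate earns wage 26.
High-ability: the certificate nets 36 − 6 = 30; no certificate nets 26. High-ability prefers the certificate.
Low-ability: the certificate nets 36 − 14 = 22; no certificate nets 26. Low-ability prefers no certificate.
Neither type deviates, so the separating profile is an equilibrium.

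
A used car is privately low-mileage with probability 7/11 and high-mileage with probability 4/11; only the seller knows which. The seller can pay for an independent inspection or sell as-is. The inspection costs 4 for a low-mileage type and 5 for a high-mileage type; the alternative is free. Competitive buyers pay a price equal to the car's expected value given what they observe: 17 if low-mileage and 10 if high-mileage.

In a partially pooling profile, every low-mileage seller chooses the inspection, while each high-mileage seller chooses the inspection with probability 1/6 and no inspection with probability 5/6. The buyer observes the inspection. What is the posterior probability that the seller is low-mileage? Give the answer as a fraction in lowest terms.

P(the inspection) = (7/11)·1 + (4/11)·(1/6) = 23/33.
By Bayes' rule, P(low-mileage | the inspection) = (7/11) / (23/33) = 21/23.

21/23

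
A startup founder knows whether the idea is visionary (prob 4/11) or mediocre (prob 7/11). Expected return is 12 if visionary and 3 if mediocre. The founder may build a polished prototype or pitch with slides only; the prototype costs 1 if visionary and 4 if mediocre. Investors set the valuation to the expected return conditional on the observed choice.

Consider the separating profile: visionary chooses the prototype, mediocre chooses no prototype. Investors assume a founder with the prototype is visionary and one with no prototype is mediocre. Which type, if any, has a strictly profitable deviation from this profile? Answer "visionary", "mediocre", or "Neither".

mediocre

The prototype pays 12; no prototype pays 3.
visionary: assigned the prototype, nets 12 − 1 = 11; deviating to no prototype nets 3.
mediocre: assigned no prototype, nets 3; deviating to the prototype nets 12 − 4 = 8.
The mediocre type gains 5 by deviating.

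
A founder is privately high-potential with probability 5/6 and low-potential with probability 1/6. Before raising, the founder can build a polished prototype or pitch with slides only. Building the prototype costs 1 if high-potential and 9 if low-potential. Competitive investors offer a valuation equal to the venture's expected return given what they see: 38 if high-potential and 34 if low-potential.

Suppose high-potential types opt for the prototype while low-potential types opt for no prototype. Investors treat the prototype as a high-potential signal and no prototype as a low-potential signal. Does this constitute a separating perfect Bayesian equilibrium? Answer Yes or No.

Under these beliefs, the prototype earns valuation 38 and no prototype earns valuation 34.
high-potential: the prototype nets 38 − 1 = 37; no prototype nets 34. high-potential prefers the prototype.
low-potential: the prototype nets 38 − 9 = 29; no prototype nets 34. low-potential prefers no prototype.
Neither type deviates, so the separating profile is an equilibrium.

Yes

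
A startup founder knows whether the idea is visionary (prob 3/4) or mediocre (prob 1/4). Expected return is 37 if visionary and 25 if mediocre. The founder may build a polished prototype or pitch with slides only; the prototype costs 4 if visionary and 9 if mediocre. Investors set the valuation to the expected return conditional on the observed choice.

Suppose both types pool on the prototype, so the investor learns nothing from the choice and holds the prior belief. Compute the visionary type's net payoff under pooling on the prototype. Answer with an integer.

30

Pooled valuation = 3/4·37 + 1/4·25 = 34.
visionary pays cost 4 for the prototype, so net payoff = 34 − 4 = 30.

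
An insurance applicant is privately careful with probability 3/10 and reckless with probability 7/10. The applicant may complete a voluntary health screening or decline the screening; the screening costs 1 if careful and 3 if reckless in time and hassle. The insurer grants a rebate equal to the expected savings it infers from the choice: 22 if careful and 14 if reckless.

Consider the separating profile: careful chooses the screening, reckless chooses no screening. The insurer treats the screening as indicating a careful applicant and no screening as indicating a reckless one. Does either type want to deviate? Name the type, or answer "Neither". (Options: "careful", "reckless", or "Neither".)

reckless

The screening pays 22; no screening pays 14.
careful: assigned the screening, nets 22 − 1 = 21; deviating to no screening nets 14.
reckless: assigned no screening, nets 14; deviating to the screening nets 22 − 3 = 19.
The reckless type gains 5 by deviating.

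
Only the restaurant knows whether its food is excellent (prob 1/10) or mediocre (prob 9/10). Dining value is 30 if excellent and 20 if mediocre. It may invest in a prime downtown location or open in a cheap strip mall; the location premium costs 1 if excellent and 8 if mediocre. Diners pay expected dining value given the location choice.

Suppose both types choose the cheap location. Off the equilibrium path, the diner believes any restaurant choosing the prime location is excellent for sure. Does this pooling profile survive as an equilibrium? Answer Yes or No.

No

On path, the diner holds the prior and pays 1/10·30 + 9/10·20 = 21. Off path (the prime location), believing excellent, it pays 30.
excellent: the cheap location nets 21; the prime location nets 30 − 1 = 29. excellent would deviate.
mediocre: the cheap location nets 21; the prime location nets 30 − 8 = 22. mediocre would deviate.
A type deviates, so pooling fails.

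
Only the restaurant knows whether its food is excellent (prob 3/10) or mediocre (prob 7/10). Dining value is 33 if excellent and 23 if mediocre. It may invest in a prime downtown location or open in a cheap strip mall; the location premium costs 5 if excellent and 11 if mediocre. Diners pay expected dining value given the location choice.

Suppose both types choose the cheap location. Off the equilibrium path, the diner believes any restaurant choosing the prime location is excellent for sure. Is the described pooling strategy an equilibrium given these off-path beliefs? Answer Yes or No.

No

On path, the diner holds the prior and pays 3/10·33 + 7/10·23 = 26. Off path (the prime location), believing excellent, it pays 33.
excellent: the cheap location nets 26; the prime location nets 33 − 5 = 28. excellent would deviate.
mediocre: the cheap location nets 26; the prime location nets 33 − 11 = 22. mediocre stays.
A type deviates, so pooling fails.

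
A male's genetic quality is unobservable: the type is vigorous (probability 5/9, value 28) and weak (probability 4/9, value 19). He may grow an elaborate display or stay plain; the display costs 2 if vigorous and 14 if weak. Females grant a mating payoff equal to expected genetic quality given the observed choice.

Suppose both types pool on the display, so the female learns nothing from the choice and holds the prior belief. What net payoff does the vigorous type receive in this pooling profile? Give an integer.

Pooled mating payoff = 5/9·28 + 4/9·19 = 24.
vigorous pays cost 2 for the display, so net payoff = 24 − 2 = 22.

22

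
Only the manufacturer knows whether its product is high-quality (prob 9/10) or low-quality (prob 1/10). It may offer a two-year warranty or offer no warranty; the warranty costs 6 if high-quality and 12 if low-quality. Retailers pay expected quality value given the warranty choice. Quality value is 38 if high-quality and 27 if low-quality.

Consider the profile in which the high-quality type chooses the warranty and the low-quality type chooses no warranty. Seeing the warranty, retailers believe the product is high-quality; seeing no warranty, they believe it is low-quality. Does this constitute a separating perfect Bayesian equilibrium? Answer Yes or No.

Yes

Under these beliefs, the warranty earns price 38 and no warranty earns price 27.
high-quality: the warranty nets 38 − 6 = 32; no warranty nets 27. high-quality prefers the warranty.
low-quality: the warranty nets 38 − 12 = 26; no warranty nets 27. low-quality prefers no warranty.
Neither type deviates, so the separating profile is an equilibrium.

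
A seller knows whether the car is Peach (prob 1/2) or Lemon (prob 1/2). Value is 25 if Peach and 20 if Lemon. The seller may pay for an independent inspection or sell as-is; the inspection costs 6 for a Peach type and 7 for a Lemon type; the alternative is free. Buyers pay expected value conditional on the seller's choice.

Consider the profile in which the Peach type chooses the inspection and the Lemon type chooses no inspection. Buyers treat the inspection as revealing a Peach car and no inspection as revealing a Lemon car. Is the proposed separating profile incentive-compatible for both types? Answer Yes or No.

Under these beliefs, the inspection earns price 25 and no inspection earns price 20.
Peach: the inspection nets 25 − 6 = 19; no inspection nets 20. Peach would deviate to no inspection.
Lemon: the inspection nets 25 − 7 = 18; no inspection nets 20. Lemon prefers no inspection.
Peach has a profitable deviation, so the profile is not an equilibrium.

No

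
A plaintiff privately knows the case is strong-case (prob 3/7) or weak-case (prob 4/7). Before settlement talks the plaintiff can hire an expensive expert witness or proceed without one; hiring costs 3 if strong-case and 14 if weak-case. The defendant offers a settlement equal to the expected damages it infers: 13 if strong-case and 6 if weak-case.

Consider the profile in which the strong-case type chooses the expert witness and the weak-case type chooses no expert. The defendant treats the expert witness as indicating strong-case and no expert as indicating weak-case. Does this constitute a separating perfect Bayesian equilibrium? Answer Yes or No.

Yes

Under these beliefs, the expert witness earns settlement 13 and no expert earns settlement 6.
strong-case: the expert witness nets 13 − 3 = 10; no expert nets 6. strong-case prefers the expert witness.
weak-case: the expert witness nets 13 − 14 = -1; no expert nets 6. weak-case prefers no expert.
Neither type deviates, so the separating profile is an equilibrium.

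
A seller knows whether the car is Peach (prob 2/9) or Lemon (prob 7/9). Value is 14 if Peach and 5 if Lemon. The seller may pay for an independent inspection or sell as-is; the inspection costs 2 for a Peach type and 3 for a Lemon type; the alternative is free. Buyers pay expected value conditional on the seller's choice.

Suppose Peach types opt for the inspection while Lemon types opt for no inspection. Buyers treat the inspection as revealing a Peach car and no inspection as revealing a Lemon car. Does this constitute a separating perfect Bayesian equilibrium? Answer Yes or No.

No

Under these beliefs, the inspection earns price 14 and no inspection earns price 5.
Peach: the inspection nets 14 − 2 = 12; no inspection nets 5. Peach prefers the inspection.
Lemon: the inspection nets 14 − 3 = 11; no inspection nets 5. Lemon would deviate to the inspection.
Lemon has a profitable deviation, so the profile is not an equilibrium.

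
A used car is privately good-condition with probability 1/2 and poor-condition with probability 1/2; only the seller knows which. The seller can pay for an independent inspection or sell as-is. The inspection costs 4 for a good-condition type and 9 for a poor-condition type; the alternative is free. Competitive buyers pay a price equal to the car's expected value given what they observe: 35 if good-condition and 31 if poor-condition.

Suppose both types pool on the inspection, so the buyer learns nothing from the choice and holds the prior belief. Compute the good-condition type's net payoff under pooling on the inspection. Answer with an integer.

29

Pooled price = 1/2·35 + 1/2·31 = 33.
good-condition pays cost 4 for the inspection, so net payoff = 33 − 4 = 29.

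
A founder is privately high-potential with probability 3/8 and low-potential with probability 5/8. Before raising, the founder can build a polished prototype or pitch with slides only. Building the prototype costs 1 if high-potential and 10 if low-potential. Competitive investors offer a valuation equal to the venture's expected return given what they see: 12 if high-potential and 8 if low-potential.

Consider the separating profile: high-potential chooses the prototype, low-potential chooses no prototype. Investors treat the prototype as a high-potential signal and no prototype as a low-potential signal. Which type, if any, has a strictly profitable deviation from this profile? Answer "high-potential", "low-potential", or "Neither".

The prototype pays 12; no prototype pays 8.
high-potential: assigned the prototype, nets 12 − 1 = 11; deviating to no prototype nets 8.
low-potential: assigned no prototype, nets 8; deviating to the prototype nets 12 − 10 = 2.
Both types strictly prefer their assigned action; no profitable deviation.

Neither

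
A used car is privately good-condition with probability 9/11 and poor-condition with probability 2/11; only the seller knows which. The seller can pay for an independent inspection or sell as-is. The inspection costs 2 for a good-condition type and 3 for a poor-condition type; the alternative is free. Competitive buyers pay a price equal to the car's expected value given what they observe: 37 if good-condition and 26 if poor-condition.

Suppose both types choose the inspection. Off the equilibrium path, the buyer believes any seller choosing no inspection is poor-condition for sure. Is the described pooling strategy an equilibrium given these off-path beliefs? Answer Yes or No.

Yes

On path, the buyer holds the prior and pays 9/11·37 + 2/11·26 = 35. Off path (no inspection), believing poor-condition, it pays 26.
good-condition: the inspection nets 35 − 2 = 33; no inspection nets 26. good-condition stays.
poor-condition: the inspection nets 35 − 3 = 32; no inspection nets 26. poor-condition stays.
No type deviates, so pooling is sustained.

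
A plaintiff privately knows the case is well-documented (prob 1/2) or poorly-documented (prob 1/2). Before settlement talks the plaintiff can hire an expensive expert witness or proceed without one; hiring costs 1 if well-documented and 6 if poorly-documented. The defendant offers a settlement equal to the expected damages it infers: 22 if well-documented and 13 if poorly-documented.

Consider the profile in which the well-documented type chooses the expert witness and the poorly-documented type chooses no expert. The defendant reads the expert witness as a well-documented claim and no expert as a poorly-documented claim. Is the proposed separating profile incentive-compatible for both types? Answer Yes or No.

No

Under these beliefs, the expert witness earns settlement 22 and no expert earns settlement 13.
well-documented: the expert witness nets 22 − 1 = 21; no expert nets 13. well-documented prefers the expert witness.
poorly-documented: the expert witness nets 22 − 6 = 16; no expert nets 13. poorly-documented would deviate to the expert witness.
poorly-documented has a profitable deviation, so the profile is not an equilibrium.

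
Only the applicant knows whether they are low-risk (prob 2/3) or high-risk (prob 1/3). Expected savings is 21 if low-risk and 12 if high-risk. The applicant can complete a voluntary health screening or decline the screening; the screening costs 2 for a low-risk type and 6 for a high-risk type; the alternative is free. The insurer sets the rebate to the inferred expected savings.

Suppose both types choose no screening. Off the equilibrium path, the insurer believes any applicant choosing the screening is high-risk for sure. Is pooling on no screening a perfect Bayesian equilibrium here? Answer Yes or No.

Yes

On path, the insurer holds the prior and pays 2/3·21 + 1/3·12 = 18. Off path (the screening), believing high-risk, it pays 12.
low-risk: no screening nets 18; the screening nets 12 − 2 = 10. low-risk stays.
high-risk: no screening nets 18; the screening nets 12 − 6 = 6. high-risk stays.
No type deviates, so pooling is sustained.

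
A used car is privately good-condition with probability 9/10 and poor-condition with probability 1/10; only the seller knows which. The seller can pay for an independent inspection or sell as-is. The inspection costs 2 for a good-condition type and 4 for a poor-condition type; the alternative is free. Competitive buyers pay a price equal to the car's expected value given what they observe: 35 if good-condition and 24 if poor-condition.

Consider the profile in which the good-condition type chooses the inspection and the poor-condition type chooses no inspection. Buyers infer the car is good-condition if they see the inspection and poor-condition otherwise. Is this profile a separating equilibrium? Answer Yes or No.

Under these beliefs, the inspection earns price 35 and no inspection earns price 24.
good-condition: the inspection nets 35 − 2 = 33; no inspection nets 24. good-condition prefers the inspection.
poor-condition: the inspection nets 35 − 4 = 31; no inspection nets 24. poor-condition would deviate to the inspection.
poor-condition has a profitable deviation, so the profile is not an equilibrium.

No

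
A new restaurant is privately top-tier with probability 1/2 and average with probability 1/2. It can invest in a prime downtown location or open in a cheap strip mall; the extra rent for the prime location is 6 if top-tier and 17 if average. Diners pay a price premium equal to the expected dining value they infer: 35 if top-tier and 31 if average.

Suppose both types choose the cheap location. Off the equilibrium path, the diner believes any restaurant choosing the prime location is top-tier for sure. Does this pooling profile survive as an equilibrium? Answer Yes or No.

Yes

On path, the diner holds the prior and pays 1/2·35 + 1/2·31 = 33. Off path (the prime location), believing top-tier, it pays 35.
top-tier: the cheap location nets 33; the prime location nets 35 − 6 = 29. top-tier stays.
average: the cheap location nets 33; the prime location nets 35 − 17 = 18. average stays.
No type deviates, so pooling is sustained.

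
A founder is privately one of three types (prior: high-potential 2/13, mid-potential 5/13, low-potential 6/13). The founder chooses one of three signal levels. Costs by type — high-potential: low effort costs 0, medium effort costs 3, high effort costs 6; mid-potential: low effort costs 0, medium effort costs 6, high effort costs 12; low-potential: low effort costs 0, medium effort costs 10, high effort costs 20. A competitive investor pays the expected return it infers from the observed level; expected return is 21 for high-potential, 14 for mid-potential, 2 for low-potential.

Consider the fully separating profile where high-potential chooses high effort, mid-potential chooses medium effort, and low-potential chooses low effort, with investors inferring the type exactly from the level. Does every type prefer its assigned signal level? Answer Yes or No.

Separating valuations: high effort → 21, medium effort → 14, low effort → 2.
high-potential (assigned high effort): low effort: 2 − 0 = 2; medium effort: 14 − 3 = 11; high effort: 21 − 6 = 15. high-potential stays.
mid-potential (assigned medium effort): low effort: 2 − 0 = 2; medium effort: 14 − 6 = 8; high effort: 21 − 12 = 9. mid-potential prefers high effort.
low-potential (assigned low effort): low effort: 2 − 0 = 2; medium effort: 14 − 10 = 4; high effort: 21 − 20 = 1. low-potential prefers medium effort.
At least one type deviates; the separating profile fails.

No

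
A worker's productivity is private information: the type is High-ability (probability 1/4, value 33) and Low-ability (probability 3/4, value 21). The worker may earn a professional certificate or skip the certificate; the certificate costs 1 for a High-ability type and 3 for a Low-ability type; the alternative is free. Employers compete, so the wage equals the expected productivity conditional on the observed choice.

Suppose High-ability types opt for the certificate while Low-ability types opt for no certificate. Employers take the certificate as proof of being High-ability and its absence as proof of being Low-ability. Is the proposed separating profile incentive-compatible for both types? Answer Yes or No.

No

Under these beliefs, the certificate earns wage 33 and no certificate earns wage 21.
High-ability: the certificate nets 33 − 1 = 32; no certificate nets 21. High-ability prefers the certificate.
Low-ability: the certificate nets 33 − 3 = 30; no certificate nets 21. Low-ability would deviate to the certificate.
Low-ability has a profitable deviation, so the profile is not an equilibrium.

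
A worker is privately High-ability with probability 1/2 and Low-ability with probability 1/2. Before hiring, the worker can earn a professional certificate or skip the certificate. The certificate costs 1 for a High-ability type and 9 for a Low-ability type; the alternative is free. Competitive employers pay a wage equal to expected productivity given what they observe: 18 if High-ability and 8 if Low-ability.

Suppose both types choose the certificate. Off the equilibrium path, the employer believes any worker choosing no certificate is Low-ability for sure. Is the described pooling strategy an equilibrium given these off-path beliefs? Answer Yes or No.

On path, the employer holds the prior and pays 1/2·18 + 1/2·8 = 13. Off path (no certificate), believing Low-ability, it pays 8.
High-ability: the certificate nets 13 − 1 = 12; no certificate nets 8. High-ability stays.
Low-ability: the certificate nets 13 − 9 = 4; no certificate nets 8. Low-ability would deviate.
A type deviates, so pooling fails.

No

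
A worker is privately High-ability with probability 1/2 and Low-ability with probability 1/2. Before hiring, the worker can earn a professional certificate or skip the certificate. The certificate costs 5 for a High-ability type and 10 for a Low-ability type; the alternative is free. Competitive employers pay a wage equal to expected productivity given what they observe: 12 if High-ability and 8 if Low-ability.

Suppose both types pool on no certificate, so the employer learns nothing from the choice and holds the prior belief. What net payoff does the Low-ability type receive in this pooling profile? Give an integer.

Pooled wage = 1/2·12 + 1/2·8 = 10.
Low-ability pays no cost for no certificate, so net payoff = 10.

10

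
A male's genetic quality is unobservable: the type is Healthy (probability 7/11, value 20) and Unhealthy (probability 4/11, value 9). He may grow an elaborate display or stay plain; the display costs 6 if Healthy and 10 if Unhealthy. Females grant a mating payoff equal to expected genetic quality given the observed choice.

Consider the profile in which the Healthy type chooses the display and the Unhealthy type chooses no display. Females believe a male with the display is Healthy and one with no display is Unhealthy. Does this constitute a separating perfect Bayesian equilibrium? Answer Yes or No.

No

Under these beliefs, the display earns mating payoff 20 and no display earns mating payoff 9.
Healthy: the display nets 20 − 6 = 14; no display nets 9. Healthy prefers the display.
Unhealthy: the display nets 20 − 10 = 10; no display nets 9. Unhealthy would deviate to the display.
Unhealthy has a profitable deviation, so the profile is not an equilibrium.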